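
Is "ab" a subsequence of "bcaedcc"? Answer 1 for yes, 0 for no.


Check if "ab" is a subsequence of "bcaedcc"
Greedy scan:
  Position 0 ('b'): no match needed
  Position 1 ('c'): no match needed
  Position 2 ('a'): matches sub[0] = 'a'
  Position 3 ('e'): no match needed
  Position 4 ('d'): no match needed
  Position 5 ('c'): no match needed
  Position 6 ('c'): no match needed
Only matched 1/2 characters => not a subsequence

0


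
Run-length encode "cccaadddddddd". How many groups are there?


Input: cccaadddddddd
Scanning for consecutive runs:
  Group 1: 'c' x 3 (positions 0-2)
  Group 2: 'a' x 2 (positions 3-4)
  Group 3: 'd' x 8 (positions 5-12)
Total groups: 3

3


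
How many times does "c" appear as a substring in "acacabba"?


Searching for "c" in "acacabba"
Scanning each position:
  Position 0: "a" => no
  Position 1: "c" => MATCH
  Position 2: "a" => no
  Position 3: "c" => MATCH
  Position 4: "a" => no
  Position 5: "b" => no
  Position 6: "b" => no
  Position 7: "a" => no
Total occurrences: 2

2


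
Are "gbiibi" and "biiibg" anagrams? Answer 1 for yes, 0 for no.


Strings: "gbiibi", "biiibg"
Sorted first:  bbgiii
Sorted second: bbgiii
Sorted forms match => anagrams

1


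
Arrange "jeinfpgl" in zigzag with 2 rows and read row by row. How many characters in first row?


Zigzag "jeinfpgl" into 2 rows:
Placing characters:
  'j' => row 0
  'e' => row 1
  'i' => row 0
  'n' => row 1
  'f' => row 0
  'p' => row 1
  'g' => row 0
  'l' => row 1
Rows:
  Row 0: "jifg"
  Row 1: "enpl"
First row length: 4

4


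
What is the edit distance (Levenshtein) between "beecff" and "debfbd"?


Computing edit distance: "beecff" -> "debfbd"
DP table:
           d    e    b    f    b    d
      0    1    2    3    4    5    6
  b   1    1    2    2    3    4    5
  e   2    2    1    2    3    4    5
  e   3    3    2    2    3    4    5
  c   4    4    3    3    3    4    5
  f   5    5    4    4    3    4    5
  f   6    6    5    5    4    4    5
Edit distance = dp[6][6] = 5

5


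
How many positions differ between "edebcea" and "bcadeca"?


Comparing "edebcea" and "bcadeca" position by position:
  Position 0: 'e' vs 'b' => DIFFER
  Position 1: 'd' vs 'c' => DIFFER
  Position 2: 'e' vs 'a' => DIFFER
  Position 3: 'b' vs 'd' => DIFFER
  Position 4: 'c' vs 'e' => DIFFER
  Position 5: 'e' vs 'c' => DIFFER
  Position 6: 'a' vs 'a' => same
Positions that differ: 6

6


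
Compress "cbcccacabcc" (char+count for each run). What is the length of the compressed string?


Input: cbcccacabcc
Runs:
  'c' x 1 => "c1"
  'b' x 1 => "b1"
  'c' x 3 => "c3"
  'a' x 1 => "a1"
  'c' x 1 => "c1"
  'a' x 1 => "a1"
  'b' x 1 => "b1"
  'c' x 2 => "c2"
Compressed: "c1b1c3a1c1a1b1c2"
Compressed length: 16

16


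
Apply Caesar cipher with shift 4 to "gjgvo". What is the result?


Caesar cipher: shift "gjgvo" by 4
  'g' (pos 6) + 4 = pos 10 = 'k'
  'j' (pos 9) + 4 = pos 13 = 'n'
  'g' (pos 6) + 4 = pos 10 = 'k'
  'v' (pos 21) + 4 = pos 25 = 'z'
  'o' (pos 14) + 4 = pos 18 = 's'
Result: knkzs

knkzs


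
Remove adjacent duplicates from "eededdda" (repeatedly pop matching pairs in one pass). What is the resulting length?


Input: eededdda
Stack-based adjacent duplicate removal:
  Read 'e': push. Stack: e
  Read 'e': matches stack top 'e' => pop. Stack: (empty)
  Read 'd': push. Stack: d
  Read 'e': push. Stack: de
  Read 'd': push. Stack: ded
  Read 'd': matches stack top 'd' => pop. Stack: de
  Read 'd': push. Stack: ded
  Read 'a': push. Stack: deda
Final stack: "deda" (length 4)

4


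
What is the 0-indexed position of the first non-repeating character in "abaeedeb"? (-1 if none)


Input: abaeedeb
Character frequencies:
  'a': 2
  'b': 2
  'd': 1
  'e': 3
Scanning left to right for freq == 1:
  Position 0 ('a'): freq=2, skip
  Position 1 ('b'): freq=2, skip
  Position 2 ('a'): freq=2, skip
  Position 3 ('e'): freq=3, skip
  Position 4 ('e'): freq=3, skip
  Position 5 ('d'): unique! => answer = 5

5


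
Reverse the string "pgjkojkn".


Input: pgjkojkn
Reading characters right to left:
  Position 7: 'n'
  Position 6: 'k'
  Position 5: 'j'
  Position 4: 'o'
  Position 3: 'k'
  Position 2: 'j'
  Position 1: 'g'
  Position 0: 'p'
Reversed: nkjokjgp

nkjokjgp


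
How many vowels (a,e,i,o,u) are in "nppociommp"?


Input: nppociommp
Checking each character:
  'n' at position 0: consonant
  'p' at position 1: consonant
  'p' at position 2: consonant
  'o' at position 3: vowel (running total: 1)
  'c' at position 4: consonant
  'i' at position 5: vowel (running total: 2)
  'o' at position 6: vowel (running total: 3)
  'm' at position 7: consonant
  'm' at position 8: consonant
  'p' at position 9: consonant
Total vowels: 3

3


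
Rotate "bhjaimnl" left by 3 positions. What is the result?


Input: "bhjaimnl", rotate left by 3
First 3 characters: "bhj"
Remaining characters: "aimnl"
Concatenate remaining + first: "aimnl" + "bhj" = "aimnlbhj"

aimnlbhj


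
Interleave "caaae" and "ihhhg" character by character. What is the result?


Interleaving "caaae" and "ihhhg":
  Position 0: 'c' from first, 'i' from second => "ci"
  Position 1: 'a' from first, 'h' from second => "ah"
  Position 2: 'a' from first, 'h' from second => "ah"
  Position 3: 'a' from first, 'h' from second => "ah"
  Position 4: 'e' from first, 'g' from second => "eg"
Result: ciahahaheg

ciahahaheg


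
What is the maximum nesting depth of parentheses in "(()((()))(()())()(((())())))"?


Input: "(()((()))(()())()(((())())))"
Tracking depth:
  Position 0 '(': depth becomes 1
  Position 1 '(': depth becomes 2
  Position 2 ')': depth becomes 1
  Position 3 '(': depth becomes 2
  Position 4 '(': depth becomes 3
  Position 5 '(': depth becomes 4
  Position 6 ')': depth becomes 3
  Position 7 ')': depth becomes 2
  Position 8 ')': depth becomes 1
  Position 9 '(': depth becomes 2
  Position 10 '(': depth becomes 3
  Position 11 ')': depth becomes 2
  Position 12 '(': depth becomes 3
  Position 13 ')': depth becomes 2
  Position 14 ')': depth becomes 1
  Position 15 '(': depth becomes 2
  Position 16 ')': depth becomes 1
  Position 17 '(': depth becomes 2
  Position 18 '(': depth becomes 3
  Position 19 '(': depth becomes 4
  Position 20 '(': depth becomes 5
  Position 21 ')': depth becomes 4
  Position 22 ')': depth becomes 3
  Position 23 '(': depth becomes 4
  Position 24 ')': depth becomes 3
  Position 25 ')': depth becomes 2
  Position 26 ')': depth becomes 1
  Position 27 ')': depth becomes 0
Maximum depth reached: 5

5


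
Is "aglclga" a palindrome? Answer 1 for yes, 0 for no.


Input: aglclga
Reversed: aglclga
  Compare pos 0 ('a') with pos 6 ('a'): match
  Compare pos 1 ('g') with pos 5 ('g'): match
  Compare pos 2 ('l') with pos 4 ('l'): match
Result: palindrome

1


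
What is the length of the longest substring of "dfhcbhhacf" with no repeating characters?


Input: "dfhcbhhacf"
Sliding window (track last position of each char):
  Position 0 ('d'): window [0,0] length 1 -- new best
  Position 1 ('f'): window [0,1] length 2 -- new best
  Position 2 ('h'): window [0,2] length 3 -- new best
  Position 3 ('c'): window [0,3] length 4 -- new best
  Position 4 ('b'): window [0,4] length 5 -- new best
  Position 5 ('h'): repeat (last at 2), move window start to 3
  Position 5 ('h'): window [3,5] length 3
  Position 6 ('h'): repeat (last at 5), move window start to 6
  Position 6 ('h'): window [6,6] length 1
  Position 7 ('a'): window [6,7] length 2
  Position 8 ('c'): window [6,8] length 3
  Position 9 ('f'): window [6,9] length 4
Longest substring with no repeats: "dfhcb" with length 5

5


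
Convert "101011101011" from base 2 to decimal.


Input: "101011101011" in base 2
Positional expansion:
  Digit '1' (value 1) x 2^11 = 2048
  Digit '0' (value 0) x 2^10 = 0
  Digit '1' (value 1) x 2^9 = 512
  Digit '0' (value 0) x 2^8 = 0
  Digit '1' (value 1) x 2^7 = 128
  Digit '1' (value 1) x 2^6 = 64
  Digit '1' (value 1) x 2^5 = 32
  Digit '0' (value 0) x 2^4 = 0
  Digit '1' (value 1) x 2^3 = 8
  Digit '0' (value 0) x 2^2 = 0
  Digit '1' (value 1) x 2^1 = 2
  Digit '1' (value 1) x 2^0 = 1
Sum = 2795

2795


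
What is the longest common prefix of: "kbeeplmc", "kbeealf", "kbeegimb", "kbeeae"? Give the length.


Words: kbeeplmc, kbeealf, kbeegimb, kbeeae
  Position 0: all 'k' => match
  Position 1: all 'b' => match
  Position 2: all 'e' => match
  Position 3: all 'e' => match
  Position 4: ('p', 'a', 'g', 'a') => mismatch, stop
LCP = "kbee" (length 4)

4


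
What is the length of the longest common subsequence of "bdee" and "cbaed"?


LCS of "bdee" and "cbaed"
DP table:
           c    b    a    e    d
      0    0    0    0    0    0
  b   0    0    1    1    1    1
  d   0    0    1    1    1    2
  e   0    0    1    1    2    2
  e   0    0    1    1    2    2
LCS length = dp[4][5] = 2

2


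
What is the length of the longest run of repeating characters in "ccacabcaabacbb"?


Input: "ccacabcaabacbb"
Scanning for longest run:
  Position 1 ('c'): continues run of 'c', length=2
  Position 2 ('a'): new char, reset run to 1
  Position 3 ('c'): new char, reset run to 1
  Position 4 ('a'): new char, reset run to 1
  Position 5 ('b'): new char, reset run to 1
  Position 6 ('c'): new char, reset run to 1
  Position 7 ('a'): new char, reset run to 1
  Position 8 ('a'): continues run of 'a', length=2
  Position 9 ('b'): new char, reset run to 1
  Position 10 ('a'): new char, reset run to 1
  Position 11 ('c'): new char, reset run to 1
  Position 12 ('b'): new char, reset run to 1
  Position 13 ('b'): continues run of 'b', length=2
Longest run: 'c' with length 2

2


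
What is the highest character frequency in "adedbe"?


Input: adedbe
Character counts:
  'a': 1
  'b': 1
  'd': 2
  'e': 2
Maximum frequency: 2

2


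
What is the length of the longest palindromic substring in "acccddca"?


Input: "acccddca"
Checking substrings for palindromes:
  [3:7] "cddc" (len 4) => palindrome
  [1:4] "ccc" (len 3) => palindrome
  [1:3] "cc" (len 2) => palindrome
  [2:4] "cc" (len 2) => palindrome
  [4:6] "dd" (len 2) => palindrome
Longest palindromic substring: "cddc" with length 4

4


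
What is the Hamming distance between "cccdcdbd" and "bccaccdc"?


Comparing "cccdcdbd" and "bccaccdc" position by position:
  Position 0: 'c' vs 'b' => differ
  Position 1: 'c' vs 'c' => same
  Position 2: 'c' vs 'c' => same
  Position 3: 'd' vs 'a' => differ
  Position 4: 'c' vs 'c' => same
  Position 5: 'd' vs 'c' => differ
  Position 6: 'b' vs 'd' => differ
  Position 7: 'd' vs 'c' => differ
Total differences (Hamming distance): 5

5


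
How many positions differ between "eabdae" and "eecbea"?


Comparing "eabdae" and "eecbea" position by position:
  Position 0: 'e' vs 'e' => same
  Position 1: 'a' vs 'e' => DIFFER
  Position 2: 'b' vs 'c' => DIFFER
  Position 3: 'd' vs 'b' => DIFFER
  Position 4: 'a' vs 'e' => DIFFER
  Position 5: 'e' vs 'a' => DIFFER
Positions that differ: 5

5


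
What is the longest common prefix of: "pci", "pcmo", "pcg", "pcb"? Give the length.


Words: pci, pcmo, pcg, pcb
  Position 0: all 'p' => match
  Position 1: all 'c' => match
  Position 2: ('i', 'm', 'g', 'b') => mismatch, stop
LCP = "pc" (length 2)

2


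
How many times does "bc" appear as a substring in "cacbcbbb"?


Searching for "bc" in "cacbcbbb"
Scanning each position:
  Position 0: "ca" => no
  Position 1: "ac" => no
  Position 2: "cb" => no
  Position 3: "bc" => MATCH
  Position 4: "cb" => no
  Position 5: "bb" => no
  Position 6: "bb" => no
Total occurrences: 1

1


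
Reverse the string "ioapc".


Input: ioapc
Reading characters right to left:
  Position 4: 'c'
  Position 3: 'p'
  Position 2: 'a'
  Position 1: 'o'
  Position 0: 'i'
Reversed: cpaoi

cpaoi


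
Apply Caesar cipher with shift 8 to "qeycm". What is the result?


Caesar cipher: shift "qeycm" by 8
  'q' (pos 16) + 8 = pos 24 = 'y'
  'e' (pos 4) + 8 = pos 12 = 'm'
  'y' (pos 24) + 8 = pos 6 = 'g'
  'c' (pos 2) + 8 = pos 10 = 'k'
  'm' (pos 12) + 8 = pos 20 = 'u'
Result: ymgku

ymgku


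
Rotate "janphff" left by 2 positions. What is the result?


Input: "janphff", rotate left by 2
First 2 characters: "ja"
Remaining characters: "nphff"
Concatenate remaining + first: "nphff" + "ja" = "nphffja"

nphffja


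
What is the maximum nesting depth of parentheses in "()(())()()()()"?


Input: "()(())()()()()"
Tracking depth:
  Position 0 '(': depth becomes 1
  Position 1 ')': depth becomes 0
  Position 2 '(': depth becomes 1
  Position 3 '(': depth becomes 2
  Position 4 ')': depth becomes 1
  Position 5 ')': depth becomes 0
  Position 6 '(': depth becomes 1
  Position 7 ')': depth becomes 0
  Position 8 '(': depth becomes 1
  Position 9 ')': depth becomes 0
  Position 10 '(': depth becomes 1
  Position 11 ')': depth becomes 0
  Position 12 '(': depth becomes 1
  Position 13 ')': depth becomes 0
Maximum depth reached: 2

2


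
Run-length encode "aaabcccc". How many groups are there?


Input: aaabcccc
Scanning for consecutive runs:
  Group 1: 'a' x 3 (positions 0-2)
  Group 2: 'b' x 1 (positions 3-3)
  Group 3: 'c' x 4 (positions 4-7)
Total groups: 3

3


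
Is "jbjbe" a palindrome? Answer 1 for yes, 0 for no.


Input: jbjbe
Reversed: ebjbj
  Compare pos 0 ('j') with pos 4 ('e'): MISMATCH
  Compare pos 1 ('b') with pos 3 ('b'): match
Result: not a palindrome

0


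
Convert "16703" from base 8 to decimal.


Input: "16703" in base 8
Positional expansion:
  Digit '1' (value 1) x 8^4 = 4096
  Digit '6' (value 6) x 8^3 = 3072
  Digit '7' (value 7) x 8^2 = 448
  Digit '0' (value 0) x 8^1 = 0
  Digit '3' (value 3) x 8^0 = 3
Sum = 7619

7619


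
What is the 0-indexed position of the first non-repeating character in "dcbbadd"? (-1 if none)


Input: dcbbadd
Character frequencies:
  'a': 1
  'b': 2
  'c': 1
  'd': 3
Scanning left to right for freq == 1:
  Position 0 ('d'): freq=3, skip
  Position 1 ('c'): unique! => answer = 1

1


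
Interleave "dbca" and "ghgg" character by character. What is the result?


Interleaving "dbca" and "ghgg":
  Position 0: 'd' from first, 'g' from second => "dg"
  Position 1: 'b' from first, 'h' from second => "bh"
  Position 2: 'c' from first, 'g' from second => "cg"
  Position 3: 'a' from first, 'g' from second => "ag"
Result: dgbhcgag

dgbhcgag


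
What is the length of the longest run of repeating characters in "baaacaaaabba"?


Input: "baaacaaaabba"
Scanning for longest run:
  Position 1 ('a'): new char, reset run to 1
  Position 2 ('a'): continues run of 'a', length=2
  Position 3 ('a'): continues run of 'a', length=3
  Position 4 ('c'): new char, reset run to 1
  Position 5 ('a'): new char, reset run to 1
  Position 6 ('a'): continues run of 'a', length=2
  Position 7 ('a'): continues run of 'a', length=3
  Position 8 ('a'): continues run of 'a', length=4
  Position 9 ('b'): new char, reset run to 1
  Position 10 ('b'): continues run of 'b', length=2
  Position 11 ('a'): new char, reset run to 1
Longest run: 'a' with length 4

4


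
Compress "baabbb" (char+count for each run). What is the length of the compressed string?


Input: baabbb
Runs:
  'b' x 1 => "b1"
  'a' x 2 => "a2"
  'b' x 3 => "b3"
Compressed: "b1a2b3"
Compressed length: 6

6


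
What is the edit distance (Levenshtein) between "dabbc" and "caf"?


Computing edit distance: "dabbc" -> "caf"
DP table:
           c    a    f
      0    1    2    3
  d   1    1    2    3
  a   2    2    1    2
  b   3    3    2    2
  b   4    4    3    3
  c   5    4    4    4
Edit distance = dp[5][3] = 4

4


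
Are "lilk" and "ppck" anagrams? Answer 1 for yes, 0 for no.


Strings: "lilk", "ppck"
Sorted first:  ikll
Sorted second: ckpp
Differ at position 0: 'i' vs 'c' => not anagrams

0


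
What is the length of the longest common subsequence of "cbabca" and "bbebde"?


LCS of "cbabca" and "bbebde"
DP table:
           b    b    e    b    d    e
      0    0    0    0    0    0    0
  c   0    0    0    0    0    0    0
  b   0    1    1    1    1    1    1
  a   0    1    1    1    1    1    1
  b   0    1    2    2    2    2    2
  c   0    1    2    2    2    2    2
  a   0    1    2    2    2    2    2
LCS length = dp[6][6] = 2

2


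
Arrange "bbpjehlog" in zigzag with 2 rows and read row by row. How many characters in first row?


Zigzag "bbpjehlog" into 2 rows:
Placing characters:
  'b' => row 0
  'b' => row 1
  'p' => row 0
  'j' => row 1
  'e' => row 0
  'h' => row 1
  'l' => row 0
  'o' => row 1
  'g' => row 0
Rows:
  Row 0: "bpelg"
  Row 1: "bjho"
First row length: 5

5


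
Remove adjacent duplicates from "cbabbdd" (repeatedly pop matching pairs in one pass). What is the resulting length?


Input: cbabbdd
Stack-based adjacent duplicate removal:
  Read 'c': push. Stack: c
  Read 'b': push. Stack: cb
  Read 'a': push. Stack: cba
  Read 'b': push. Stack: cbab
  Read 'b': matches stack top 'b' => pop. Stack: cba
  Read 'd': push. Stack: cbad
  Read 'd': matches stack top 'd' => pop. Stack: cba
Final stack: "cba" (length 3)

3


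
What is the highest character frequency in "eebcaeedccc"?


Input: eebcaeedccc
Character counts:
  'a': 1
  'b': 1
  'c': 4
  'd': 1
  'e': 4
Maximum frequency: 4

4


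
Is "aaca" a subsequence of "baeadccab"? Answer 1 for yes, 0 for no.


Check if "aaca" is a subsequence of "baeadccab"
Greedy scan:
  Position 0 ('b'): no match needed
  Position 1 ('a'): matches sub[0] = 'a'
  Position 2 ('e'): no match needed
  Position 3 ('a'): matches sub[1] = 'a'
  Position 4 ('d'): no match needed
  Position 5 ('c'): matches sub[2] = 'c'
  Position 6 ('c'): no match needed
  Position 7 ('a'): matches sub[3] = 'a'
  Position 8 ('b'): no match needed
All 4 characters matched => is a subsequence

1


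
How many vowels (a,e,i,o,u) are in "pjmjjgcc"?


Input: pjmjjgcc
Checking each character:
  'p' at position 0: consonant
  'j' at position 1: consonant
  'm' at position 2: consonant
  'j' at position 3: consonant
  'j' at position 4: consonant
  'g' at position 5: consonant
  'c' at position 6: consonant
  'c' at position 7: consonant
Total vowels: 0

0


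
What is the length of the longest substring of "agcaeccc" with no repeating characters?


Input: "agcaeccc"
Sliding window (track last position of each char):
  Position 0 ('a'): window [0,0] length 1 -- new best
  Position 1 ('g'): window [0,1] length 2 -- new best
  Position 2 ('c'): window [0,2] length 3 -- new best
  Position 3 ('a'): repeat (last at 0), move window start to 1
  Position 3 ('a'): window [1,3] length 3
  Position 4 ('e'): window [1,4] length 4 -- new best
  Position 5 ('c'): repeat (last at 2), move window start to 3
  Position 5 ('c'): window [3,5] length 3
  Position 6 ('c'): repeat (last at 5), move window start to 6
  Position 6 ('c'): window [6,6] length 1
  Position 7 ('c'): repeat (last at 6), move window start to 7
  Position 7 ('c'): window [7,7] length 1
Longest substring with no repeats: "gcae" with length 4

4


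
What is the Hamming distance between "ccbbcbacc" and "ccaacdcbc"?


Comparing "ccbbcbacc" and "ccaacdcbc" position by position:
  Position 0: 'c' vs 'c' => same
  Position 1: 'c' vs 'c' => same
  Position 2: 'b' vs 'a' => differ
  Position 3: 'b' vs 'a' => differ
  Position 4: 'c' vs 'c' => same
  Position 5: 'b' vs 'd' => differ
  Position 6: 'a' vs 'c' => differ
  Position 7: 'c' vs 'b' => differ
  Position 8: 'c' vs 'c' => same
Total differences (Hamming distance): 5

5


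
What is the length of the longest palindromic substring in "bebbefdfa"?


Input: "bebbefdfa"
Checking substrings for palindromes:
  [1:5] "ebbe" (len 4) => palindrome
  [0:3] "beb" (len 3) => palindrome
  [5:8] "fdf" (len 3) => palindrome
  [2:4] "bb" (len 2) => palindrome
Longest palindromic substring: "ebbe" with length 4

4


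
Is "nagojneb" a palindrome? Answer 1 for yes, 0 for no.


Input: nagojneb
Reversed: benjogan
  Compare pos 0 ('n') with pos 7 ('b'): MISMATCH
  Compare pos 1 ('a') with pos 6 ('e'): MISMATCH
  Compare pos 2 ('g') with pos 5 ('n'): MISMATCH
  Compare pos 3 ('o') with pos 4 ('j'): MISMATCH
Result: not a palindrome

0


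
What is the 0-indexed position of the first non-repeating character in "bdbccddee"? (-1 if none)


Input: bdbccddee
Character frequencies:
  'b': 2
  'c': 2
  'd': 3
  'e': 2
Scanning left to right for freq == 1:
  Position 0 ('b'): freq=2, skip
  Position 1 ('d'): freq=3, skip
  Position 2 ('b'): freq=2, skip
  Position 3 ('c'): freq=2, skip
  Position 4 ('c'): freq=2, skip
  Position 5 ('d'): freq=3, skip
  Position 6 ('d'): freq=3, skip
  Position 7 ('e'): freq=2, skip
  Position 8 ('e'): freq=2, skip
  No unique character found => answer = -1

-1


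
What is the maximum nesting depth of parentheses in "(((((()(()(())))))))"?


Input: "(((((()(()(())))))))"
Tracking depth:
  Position 0 '(': depth becomes 1
  Position 1 '(': depth becomes 2
  Position 2 '(': depth becomes 3
  Position 3 '(': depth becomes 4
  Position 4 '(': depth becomes 5
  Position 5 '(': depth becomes 6
  Position 6 ')': depth becomes 5
  Position 7 '(': depth becomes 6
  Position 8 '(': depth becomes 7
  Position 9 ')': depth becomes 6
  Position 10 '(': depth becomes 7
  Position 11 '(': depth becomes 8
  Position 12 ')': depth becomes 7
  Position 13 ')': depth becomes 6
  Position 14 ')': depth becomes 5
  Position 15 ')': depth becomes 4
  Position 16 ')': depth becomes 3
  Position 17 ')': depth becomes 2
  Position 18 ')': depth becomes 1
  Position 19 ')': depth becomes 0
Maximum depth reached: 8

8


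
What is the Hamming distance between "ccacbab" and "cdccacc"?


Comparing "ccacbab" and "cdccacc" position by position:
  Position 0: 'c' vs 'c' => same
  Position 1: 'c' vs 'd' => differ
  Position 2: 'a' vs 'c' => differ
  Position 3: 'c' vs 'c' => same
  Position 4: 'b' vs 'a' => differ
  Position 5: 'a' vs 'c' => differ
  Position 6: 'b' vs 'c' => differ
Total differences (Hamming distance): 5

5


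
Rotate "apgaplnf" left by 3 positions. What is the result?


Input: "apgaplnf", rotate left by 3
First 3 characters: "apg"
Remaining characters: "aplnf"
Concatenate remaining + first: "aplnf" + "apg" = "aplnfapg"

aplnfapg


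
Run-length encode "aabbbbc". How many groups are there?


Input: aabbbbc
Scanning for consecutive runs:
  Group 1: 'a' x 2 (positions 0-1)
  Group 2: 'b' x 4 (positions 2-5)
  Group 3: 'c' x 1 (positions 6-6)
Total groups: 3

3


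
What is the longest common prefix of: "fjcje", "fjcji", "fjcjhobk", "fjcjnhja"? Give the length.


Words: fjcje, fjcji, fjcjhobk, fjcjnhja
  Position 0: all 'f' => match
  Position 1: all 'j' => match
  Position 2: all 'c' => match
  Position 3: all 'j' => match
  Position 4: ('e', 'i', 'h', 'n') => mismatch, stop
LCP = "fjcj" (length 4)

4


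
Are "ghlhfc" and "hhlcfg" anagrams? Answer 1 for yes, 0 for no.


Strings: "ghlhfc", "hhlcfg"
Sorted first:  cfghhl
Sorted second: cfghhl
Sorted forms match => anagrams

1


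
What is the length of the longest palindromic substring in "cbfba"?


Input: "cbfba"
Checking substrings for palindromes:
  [1:4] "bfb" (len 3) => palindrome
Longest palindromic substring: "bfb" with length 3

3


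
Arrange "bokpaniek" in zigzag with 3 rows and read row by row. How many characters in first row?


Zigzag "bokpaniek" into 3 rows:
Placing characters:
  'b' => row 0
  'o' => row 1
  'k' => row 2
  'p' => row 1
  'a' => row 0
  'n' => row 1
  'i' => row 2
  'e' => row 1
  'k' => row 0
Rows:
  Row 0: "bak"
  Row 1: "opne"
  Row 2: "ki"
First row length: 3

3


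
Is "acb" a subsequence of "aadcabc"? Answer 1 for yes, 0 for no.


Check if "acb" is a subsequence of "aadcabc"
Greedy scan:
  Position 0 ('a'): matches sub[0] = 'a'
  Position 1 ('a'): no match needed
  Position 2 ('d'): no match needed
  Position 3 ('c'): matches sub[1] = 'c'
  Position 4 ('a'): no match needed
  Position 5 ('b'): matches sub[2] = 'b'
  Position 6 ('c'): no match needed
All 3 characters matched => is a subsequence

1


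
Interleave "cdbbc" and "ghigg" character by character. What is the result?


Interleaving "cdbbc" and "ghigg":
  Position 0: 'c' from first, 'g' from second => "cg"
  Position 1: 'd' from first, 'h' from second => "dh"
  Position 2: 'b' from first, 'i' from second => "bi"
  Position 3: 'b' from first, 'g' from second => "bg"
  Position 4: 'c' from first, 'g' from second => "cg"
Result: cgdhbibgcg

cgdhbibgcg


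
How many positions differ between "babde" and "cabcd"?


Comparing "babde" and "cabcd" position by position:
  Position 0: 'b' vs 'c' => DIFFER
  Position 1: 'a' vs 'a' => same
  Position 2: 'b' vs 'b' => same
  Position 3: 'd' vs 'c' => DIFFER
  Position 4: 'e' vs 'd' => DIFFER
Positions that differ: 3

3


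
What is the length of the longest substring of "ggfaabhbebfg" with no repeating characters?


Input: "ggfaabhbebfg"
Sliding window (track last position of each char):
  Position 0 ('g'): window [0,0] length 1 -- new best
  Position 1 ('g'): repeat (last at 0), move window start to 1
  Position 1 ('g'): window [1,1] length 1
  Position 2 ('f'): window [1,2] length 2 -- new best
  Position 3 ('a'): window [1,3] length 3 -- new best
  Position 4 ('a'): repeat (last at 3), move window start to 4
  Position 4 ('a'): window [4,4] length 1
  Position 5 ('b'): window [4,5] length 2
  Position 6 ('h'): window [4,6] length 3
  Position 7 ('b'): repeat (last at 5), move window start to 6
  Position 7 ('b'): window [6,7] length 2
  Position 8 ('e'): window [6,8] length 3
  Position 9 ('b'): repeat (last at 7), move window start to 8
  Position 9 ('b'): window [8,9] length 2
  Position 10 ('f'): window [8,10] length 3
  Position 11 ('g'): window [8,11] length 4 -- new best
Longest substring with no repeats: "ebfg" with length 4

4


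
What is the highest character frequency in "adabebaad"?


Input: adabebaad
Character counts:
  'a': 4
  'b': 2
  'd': 2
  'e': 1
Maximum frequency: 4

4


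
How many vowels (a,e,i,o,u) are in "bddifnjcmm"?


Input: bddifnjcmm
Checking each character:
  'b' at position 0: consonant
  'd' at position 1: consonant
  'd' at position 2: consonant
  'i' at position 3: vowel (running total: 1)
  'f' at position 4: consonant
  'n' at position 5: consonant
  'j' at position 6: consonant
  'c' at position 7: consonant
  'm' at position 8: consonant
  'm' at position 9: consonant
Total vowels: 1

1


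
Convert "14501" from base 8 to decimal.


Input: "14501" in base 8
Positional expansion:
  Digit '1' (value 1) x 8^4 = 4096
  Digit '4' (value 4) x 8^3 = 2048
  Digit '5' (value 5) x 8^2 = 320
  Digit '0' (value 0) x 8^1 = 0
  Digit '1' (value 1) x 8^0 = 1
Sum = 6465

6465


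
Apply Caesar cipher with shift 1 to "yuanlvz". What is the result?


Caesar cipher: shift "yuanlvz" by 1
  'y' (pos 24) + 1 = pos 25 = 'z'
  'u' (pos 20) + 1 = pos 21 = 'v'
  'a' (pos 0) + 1 = pos 1 = 'b'
  'n' (pos 13) + 1 = pos 14 = 'o'
  'l' (pos 11) + 1 = pos 12 = 'm'
  'v' (pos 21) + 1 = pos 22 = 'w'
  'z' (pos 25) + 1 = pos 0 = 'a'
Result: zvbomwa

zvbomwa


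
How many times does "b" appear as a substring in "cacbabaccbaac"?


Searching for "b" in "cacbabaccbaac"
Scanning each position:
  Position 0: "c" => no
  Position 1: "a" => no
  Position 2: "c" => no
  Position 3: "b" => MATCH
  Position 4: "a" => no
  Position 5: "b" => MATCH
  Position 6: "a" => no
  Position 7: "c" => no
  Position 8: "c" => no
  Position 9: "b" => MATCH
  Position 10: "a" => no
  Position 11: "a" => no
  Position 12: "c" => no
Total occurrences: 3

3


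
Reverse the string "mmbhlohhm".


Input: mmbhlohhm
Reading characters right to left:
  Position 8: 'm'
  Position 7: 'h'
  Position 6: 'h'
  Position 5: 'o'
  Position 4: 'l'
  Position 3: 'h'
  Position 2: 'b'
  Position 1: 'm'
  Position 0: 'm'
Reversed: mhholhbmm

mhholhbmm


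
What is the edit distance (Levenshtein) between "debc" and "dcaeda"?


Computing edit distance: "debc" -> "dcaeda"
DP table:
           d    c    a    e    d    a
      0    1    2    3    4    5    6
  d   1    0    1    2    3    4    5
  e   2    1    1    2    2    3    4
  b   3    2    2    2    3    3    4
  c   4    3    2    3    3    4    4
Edit distance = dp[4][6] = 4

4


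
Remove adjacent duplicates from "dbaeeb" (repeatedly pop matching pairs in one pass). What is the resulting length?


Input: dbaeeb
Stack-based adjacent duplicate removal:
  Read 'd': push. Stack: d
  Read 'b': push. Stack: db
  Read 'a': push. Stack: dba
  Read 'e': push. Stack: dbae
  Read 'e': matches stack top 'e' => pop. Stack: dba
  Read 'b': push. Stack: dbab
Final stack: "dbab" (length 4)

4


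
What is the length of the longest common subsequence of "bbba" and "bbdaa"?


LCS of "bbba" and "bbdaa"
DP table:
           b    b    d    a    a
      0    0    0    0    0    0
  b   0    1    1    1    1    1
  b   0    1    2    2    2    2
  b   0    1    2    2    2    2
  a   0    1    2    2    3    3
LCS length = dp[4][5] = 3

3


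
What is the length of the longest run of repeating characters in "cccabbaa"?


Input: "cccabbaa"
Scanning for longest run:
  Position 1 ('c'): continues run of 'c', length=2
  Position 2 ('c'): continues run of 'c', length=3
  Position 3 ('a'): new char, reset run to 1
  Position 4 ('b'): new char, reset run to 1
  Position 5 ('b'): continues run of 'b', length=2
  Position 6 ('a'): new char, reset run to 1
  Position 7 ('a'): continues run of 'a', length=2
Longest run: 'c' with length 3

3


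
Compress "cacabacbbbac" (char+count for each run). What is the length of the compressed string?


Input: cacabacbbbac
Runs:
  'c' x 1 => "c1"
  'a' x 1 => "a1"
  'c' x 1 => "c1"
  'a' x 1 => "a1"
  'b' x 1 => "b1"
  'a' x 1 => "a1"
  'c' x 1 => "c1"
  'b' x 3 => "b3"
  'a' x 1 => "a1"
  'c' x 1 => "c1"
Compressed: "c1a1c1a1b1a1c1b3a1c1"
Compressed length: 20

20


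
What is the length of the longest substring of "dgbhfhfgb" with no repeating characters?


Input: "dgbhfhfgb"
Sliding window (track last position of each char):
  Position 0 ('d'): window [0,0] length 1 -- new best
  Position 1 ('g'): window [0,1] length 2 -- new best
  Position 2 ('b'): window [0,2] length 3 -- new best
  Position 3 ('h'): window [0,3] length 4 -- new best
  Position 4 ('f'): window [0,4] length 5 -- new best
  Position 5 ('h'): repeat (last at 3), move window start to 4
  Position 5 ('h'): window [4,5] length 2
  Position 6 ('f'): repeat (last at 4), move window start to 5
  Position 6 ('f'): window [5,6] length 2
  Position 7 ('g'): window [5,7] length 3
  Position 8 ('b'): window [5,8] length 4
Longest substring with no repeats: "dgbhf" with length 5

5


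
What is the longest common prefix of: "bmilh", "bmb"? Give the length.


Words: bmilh, bmb
  Position 0: all 'b' => match
  Position 1: all 'm' => match
  Position 2: ('i', 'b') => mismatch, stop
LCP = "bm" (length 2)

2


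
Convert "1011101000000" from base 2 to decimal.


Input: "1011101000000" in base 2
Positional expansion:
  Digit '1' (value 1) x 2^12 = 4096
  Digit '0' (value 0) x 2^11 = 0
  Digit '1' (value 1) x 2^10 = 1024
  Digit '1' (value 1) x 2^9 = 512
  Digit '1' (value 1) x 2^8 = 256
  Digit '0' (value 0) x 2^7 = 0
  Digit '1' (value 1) x 2^6 = 64
  Digit '0' (value 0) x 2^5 = 0
  Digit '0' (value 0) x 2^4 = 0
  Digit '0' (value 0) x 2^3 = 0
  Digit '0' (value 0) x 2^2 = 0
  Digit '0' (value 0) x 2^1 = 0
  Digit '0' (value 0) x 2^0 = 0
Sum = 5952

5952


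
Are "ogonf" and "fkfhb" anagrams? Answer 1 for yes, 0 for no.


Strings: "ogonf", "fkfhb"
Sorted first:  fgnoo
Sorted second: bffhk
Differ at position 0: 'f' vs 'b' => not anagrams

0


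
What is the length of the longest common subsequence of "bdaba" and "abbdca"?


LCS of "bdaba" and "abbdca"
DP table:
           a    b    b    d    c    a
      0    0    0    0    0    0    0
  b   0    0    1    1    1    1    1
  d   0    0    1    1    2    2    2
  a   0    1    1    1    2    2    3
  b   0    1    2    2    2    2    3
  a   0    1    2    2    2    2    3
LCS length = dp[5][6] = 3

3


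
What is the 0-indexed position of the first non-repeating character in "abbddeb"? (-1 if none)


Input: abbddeb
Character frequencies:
  'a': 1
  'b': 3
  'd': 2
  'e': 1
Scanning left to right for freq == 1:
  Position 0 ('a'): unique! => answer = 0

0


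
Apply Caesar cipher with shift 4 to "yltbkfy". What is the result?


Caesar cipher: shift "yltbkfy" by 4
  'y' (pos 24) + 4 = pos 2 = 'c'
  'l' (pos 11) + 4 = pos 15 = 'p'
  't' (pos 19) + 4 = pos 23 = 'x'
  'b' (pos 1) + 4 = pos 5 = 'f'
  'k' (pos 10) + 4 = pos 14 = 'o'
  'f' (pos 5) + 4 = pos 9 = 'j'
  'y' (pos 24) + 4 = pos 2 = 'c'
Result: cpxfojc

cpxfojc


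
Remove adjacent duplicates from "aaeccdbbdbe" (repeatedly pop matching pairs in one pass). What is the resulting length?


Input: aaeccdbbdbe
Stack-based adjacent duplicate removal:
  Read 'a': push. Stack: a
  Read 'a': matches stack top 'a' => pop. Stack: (empty)
  Read 'e': push. Stack: e
  Read 'c': push. Stack: ec
  Read 'c': matches stack top 'c' => pop. Stack: e
  Read 'd': push. Stack: ed
  Read 'b': push. Stack: edb
  Read 'b': matches stack top 'b' => pop. Stack: ed
  Read 'd': matches stack top 'd' => pop. Stack: e
  Read 'b': push. Stack: eb
  Read 'e': push. Stack: ebe
Final stack: "ebe" (length 3)

3


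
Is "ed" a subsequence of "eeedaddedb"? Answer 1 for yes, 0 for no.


Check if "ed" is a subsequence of "eeedaddedb"
Greedy scan:
  Position 0 ('e'): matches sub[0] = 'e'
  Position 1 ('e'): no match needed
  Position 2 ('e'): no match needed
  Position 3 ('d'): matches sub[1] = 'd'
  Position 4 ('a'): no match needed
  Position 5 ('d'): no match needed
  Position 6 ('d'): no match needed
  Position 7 ('e'): no match needed
  Position 8 ('d'): no match needed
  Position 9 ('b'): no match needed
All 2 characters matched => is a subsequence

1


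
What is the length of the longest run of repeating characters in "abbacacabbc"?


Input: "abbacacabbc"
Scanning for longest run:
  Position 1 ('b'): new char, reset run to 1
  Position 2 ('b'): continues run of 'b', length=2
  Position 3 ('a'): new char, reset run to 1
  Position 4 ('c'): new char, reset run to 1
  Position 5 ('a'): new char, reset run to 1
  Position 6 ('c'): new char, reset run to 1
  Position 7 ('a'): new char, reset run to 1
  Position 8 ('b'): new char, reset run to 1
  Position 9 ('b'): continues run of 'b', length=2
  Position 10 ('c'): new char, reset run to 1
Longest run: 'b' with length 2

2


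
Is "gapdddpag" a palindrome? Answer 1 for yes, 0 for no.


Input: gapdddpag
Reversed: gapdddpag
  Compare pos 0 ('g') with pos 8 ('g'): match
  Compare pos 1 ('a') with pos 7 ('a'): match
  Compare pos 2 ('p') with pos 6 ('p'): match
  Compare pos 3 ('d') with pos 5 ('d'): match
Result: palindrome

1


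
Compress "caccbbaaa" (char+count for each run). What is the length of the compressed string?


Input: caccbbaaa
Runs:
  'c' x 1 => "c1"
  'a' x 1 => "a1"
  'c' x 2 => "c2"
  'b' x 2 => "b2"
  'a' x 3 => "a3"
Compressed: "c1a1c2b2a3"
Compressed length: 10

10


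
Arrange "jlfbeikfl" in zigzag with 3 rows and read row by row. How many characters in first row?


Zigzag "jlfbeikfl" into 3 rows:
Placing characters:
  'j' => row 0
  'l' => row 1
  'f' => row 2
  'b' => row 1
  'e' => row 0
  'i' => row 1
  'k' => row 2
  'f' => row 1
  'l' => row 0
Rows:
  Row 0: "jel"
  Row 1: "lbif"
  Row 2: "fk"
First row length: 3

3


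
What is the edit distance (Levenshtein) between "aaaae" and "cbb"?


Computing edit distance: "aaaae" -> "cbb"
DP table:
           c    b    b
      0    1    2    3
  a   1    1    2    3
  a   2    2    2    3
  a   3    3    3    3
  a   4    4    4    4
  e   5    5    5    5
Edit distance = dp[5][3] = 5

5


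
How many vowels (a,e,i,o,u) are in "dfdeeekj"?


Input: dfdeeekj
Checking each character:
  'd' at position 0: consonant
  'f' at position 1: consonant
  'd' at position 2: consonant
  'e' at position 3: vowel (running total: 1)
  'e' at position 4: vowel (running total: 2)
  'e' at position 5: vowel (running total: 3)
  'k' at position 6: consonant
  'j' at position 7: consonant
Total vowels: 3

3


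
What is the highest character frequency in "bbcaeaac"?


Input: bbcaeaac
Character counts:
  'a': 3
  'b': 2
  'c': 2
  'e': 1
Maximum frequency: 3

3


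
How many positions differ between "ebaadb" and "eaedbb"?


Comparing "ebaadb" and "eaedbb" position by position:
  Position 0: 'e' vs 'e' => same
  Position 1: 'b' vs 'a' => DIFFER
  Position 2: 'a' vs 'e' => DIFFER
  Position 3: 'a' vs 'd' => DIFFER
  Position 4: 'd' vs 'b' => DIFFER
  Position 5: 'b' vs 'b' => same
Positions that differ: 4

4


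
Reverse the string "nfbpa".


Input: nfbpa
Reading characters right to left:
  Position 4: 'a'
  Position 3: 'p'
  Position 2: 'b'
  Position 1: 'f'
  Position 0: 'n'
Reversed: apbfn

apbfn


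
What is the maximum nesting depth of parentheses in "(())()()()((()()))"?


Input: "(())()()()((()()))"
Tracking depth:
  Position 0 '(': depth becomes 1
  Position 1 '(': depth becomes 2
  Position 2 ')': depth becomes 1
  Position 3 ')': depth becomes 0
  Position 4 '(': depth becomes 1
  Position 5 ')': depth becomes 0
  Position 6 '(': depth becomes 1
  Position 7 ')': depth becomes 0
  Position 8 '(': depth becomes 1
  Position 9 ')': depth becomes 0
  Position 10 '(': depth becomes 1
  Position 11 '(': depth becomes 2
  Position 12 '(': depth becomes 3
  Position 13 ')': depth becomes 2
  Position 14 '(': depth becomes 3
  Position 15 ')': depth becomes 2
  Position 16 ')': depth becomes 1
  Position 17 ')': depth becomes 0
Maximum depth reached: 3

3


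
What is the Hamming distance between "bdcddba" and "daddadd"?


Comparing "bdcddba" and "daddadd" position by position:
  Position 0: 'b' vs 'd' => differ
  Position 1: 'd' vs 'a' => differ
  Position 2: 'c' vs 'd' => differ
  Position 3: 'd' vs 'd' => same
  Position 4: 'd' vs 'a' => differ
  Position 5: 'b' vs 'd' => differ
  Position 6: 'a' vs 'd' => differ
Total differences (Hamming distance): 6

6


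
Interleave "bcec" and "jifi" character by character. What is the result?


Interleaving "bcec" and "jifi":
  Position 0: 'b' from first, 'j' from second => "bj"
  Position 1: 'c' from first, 'i' from second => "ci"
  Position 2: 'e' from first, 'f' from second => "ef"
  Position 3: 'c' from first, 'i' from second => "ci"
Result: bjciefci

bjciefci


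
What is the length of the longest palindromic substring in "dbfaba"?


Input: "dbfaba"
Checking substrings for palindromes:
  [3:6] "aba" (len 3) => palindrome
Longest palindromic substring: "aba" with length 3

3


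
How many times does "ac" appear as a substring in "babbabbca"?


Searching for "ac" in "babbabbca"
Scanning each position:
  Position 0: "ba" => no
  Position 1: "ab" => no
  Position 2: "bb" => no
  Position 3: "ba" => no
  Position 4: "ab" => no
  Position 5: "bb" => no
  Position 6: "bc" => no
  Position 7: "ca" => no
Total occurrences: 0

0


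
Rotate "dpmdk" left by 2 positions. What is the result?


Input: "dpmdk", rotate left by 2
First 2 characters: "dp"
Remaining characters: "mdk"
Concatenate remaining + first: "mdk" + "dp" = "mdkdp"

mdkdp


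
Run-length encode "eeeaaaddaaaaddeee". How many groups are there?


Input: eeeaaaddaaaaddeee
Scanning for consecutive runs:
  Group 1: 'e' x 3 (positions 0-2)
  Group 2: 'a' x 3 (positions 3-5)
  Group 3: 'd' x 2 (positions 6-7)
  Group 4: 'a' x 4 (positions 8-11)
  Group 5: 'd' x 2 (positions 12-13)
  Group 6: 'e' x 3 (positions 14-16)
Total groups: 6

6


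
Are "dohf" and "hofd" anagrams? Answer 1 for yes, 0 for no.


Strings: "dohf", "hofd"
Sorted first:  dfho
Sorted second: dfho
Sorted forms match => anagrams

1


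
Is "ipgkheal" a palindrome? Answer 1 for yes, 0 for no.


Input: ipgkheal
Reversed: laehkgpi
  Compare pos 0 ('i') with pos 7 ('l'): MISMATCH
  Compare pos 1 ('p') with pos 6 ('a'): MISMATCH
  Compare pos 2 ('g') with pos 5 ('e'): MISMATCH
  Compare pos 3 ('k') with pos 4 ('h'): MISMATCH
Result: not a palindrome

0
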